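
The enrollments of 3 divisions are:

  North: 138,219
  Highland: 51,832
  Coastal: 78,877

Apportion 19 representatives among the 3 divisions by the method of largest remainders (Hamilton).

North 10; Highland 4; Coastal 5

The standard divisor is 268928/19 ≈ 14154.105.
Standard quotas: North 9.7653, Highland 3.6620, Coastal 5.5727.
Lower quotas: North 9, Highland 3, Coastal 5 (sum 17, leaving 2 seats).
Remainders in descending order: North 0.7653, Highland 0.6620, Coastal 0.5727.
Largest remainders: North, Highland receive the extra seats.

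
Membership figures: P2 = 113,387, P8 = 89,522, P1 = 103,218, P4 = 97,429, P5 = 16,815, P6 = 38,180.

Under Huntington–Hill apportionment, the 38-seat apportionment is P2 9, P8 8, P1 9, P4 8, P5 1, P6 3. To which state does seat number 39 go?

Priority for the next seat is population ÷ (√(s·(s+1))).
Priorities: P2 11952.039, P8 10550.269, P1 10880.133, P4 11482.118, P5 11890.001, P6 11021.617.
Highest priority: P2.

P2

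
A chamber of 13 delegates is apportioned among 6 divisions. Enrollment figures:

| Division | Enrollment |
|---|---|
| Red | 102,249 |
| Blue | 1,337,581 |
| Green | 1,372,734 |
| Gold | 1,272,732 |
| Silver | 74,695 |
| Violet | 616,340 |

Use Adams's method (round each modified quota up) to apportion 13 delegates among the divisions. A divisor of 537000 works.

Red=1; Blue=3; Green=3; Gold=3; Silver=1; Violet=2

With modified divisor 537000: modified quotas Red 0.190, Blue 2.491, Green 2.556, Gold 2.370, Silver 0.139, Violet 1.148.
Rounding up: Red 1, Blue 3, Green 3, Gold 3, Silver 1, Violet 2 (total 13).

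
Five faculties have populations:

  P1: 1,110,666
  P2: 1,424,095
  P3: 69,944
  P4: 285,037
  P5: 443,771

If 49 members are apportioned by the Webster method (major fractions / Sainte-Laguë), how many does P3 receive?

Standard divisor 3333513/49 ≈ 68030.878; standard quotas: P1 16.326, P2 20.933, P3 1.028, P4 4.190, P5 6.523.
Rounding to the nearest integer gives P1 16, P2 21, P3 1, P4 4, P5 7 — total 49, matching the house size, so no adjustment is needed.
P3 receives 1.

1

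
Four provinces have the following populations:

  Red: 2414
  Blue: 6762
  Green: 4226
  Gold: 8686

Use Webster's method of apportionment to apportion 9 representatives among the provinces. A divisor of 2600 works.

With modified divisor 2600: modified quotas Red 0.928, Blue 2.601, Green 1.625, Gold 3.341.
Rounding to the nearest integer: Red 1, Blue 3, Green 2, Gold 3 (total 9).

Red=1, Blue=3, Green=2, Gold=3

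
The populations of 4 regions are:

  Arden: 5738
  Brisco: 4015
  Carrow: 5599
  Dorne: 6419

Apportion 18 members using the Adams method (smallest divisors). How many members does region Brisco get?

3

Standard divisor 21771/18 ≈ 1209.5; standard quotas: Arden 4.744, Brisco 3.320, Carrow 4.629, Dorne 5.307.
Rounding up gives 5, 4, 5, 6 = 20 seats, so the divisor must be adjusted.
With modified divisor 1370: modified quotas Arden 4.188, Brisco 2.931, Carrow 4.087, Dorne 4.685.
Rounding up: Arden 5, Brisco 3, Carrow 5, Dorne 5 (total 18).
Brisco receives 3.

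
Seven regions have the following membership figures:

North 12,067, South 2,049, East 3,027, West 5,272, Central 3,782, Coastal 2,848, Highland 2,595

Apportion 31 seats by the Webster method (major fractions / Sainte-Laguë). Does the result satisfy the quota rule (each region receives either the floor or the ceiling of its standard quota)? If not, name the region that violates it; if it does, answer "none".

none

Standard quotas: North 11.823, South 2.008, East 2.966, West 5.165, Central 3.705, Coastal 2.790, Highland 2.543.
Webster allocation: North 12, South 2, East 3, West 5, Central 4, Coastal 3, Highland 2.
Every allocation lies between the lower and upper quota.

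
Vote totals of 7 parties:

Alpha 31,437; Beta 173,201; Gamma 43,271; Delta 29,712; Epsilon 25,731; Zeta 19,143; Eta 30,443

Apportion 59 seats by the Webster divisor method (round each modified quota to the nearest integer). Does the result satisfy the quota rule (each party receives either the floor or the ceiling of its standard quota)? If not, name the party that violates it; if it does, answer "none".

Standard quotas: Alpha 5.255, Beta 28.954, Gamma 7.234, Delta 4.967, Epsilon 4.301, Zeta 3.200, Eta 5.089.
Webster allocation: Alpha 5, Beta 30, Gamma 7, Delta 5, Epsilon 4, Zeta 3, Eta 5.
Beta has quota 28.954 (lower 28, upper 29) but receives 30 — outside the quota interval.

Beta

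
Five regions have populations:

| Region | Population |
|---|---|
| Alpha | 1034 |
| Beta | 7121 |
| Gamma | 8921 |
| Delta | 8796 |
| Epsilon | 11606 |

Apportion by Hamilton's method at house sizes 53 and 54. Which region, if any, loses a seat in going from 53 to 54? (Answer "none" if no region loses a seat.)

Alpha

At 53 seats: Alpha 2, Beta 10, Gamma 13, Delta 12, Epsilon 16.
At 54 seats: Alpha 1, Beta 10, Gamma 13, Delta 13, Epsilon 17.
Alpha drops from 2 to 1.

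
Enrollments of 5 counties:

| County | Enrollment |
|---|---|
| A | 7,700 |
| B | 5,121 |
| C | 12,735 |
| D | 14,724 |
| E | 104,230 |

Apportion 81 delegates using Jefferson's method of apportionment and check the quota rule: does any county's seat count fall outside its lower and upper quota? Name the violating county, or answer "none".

E

Standard quotas: A 4.316, B 2.870, C 7.138, D 8.253, E 58.422.
Jefferson allocation: A 4, B 2, C 7, D 8, E 60.
E has quota 58.422 (lower 58, upper 59) but receives 60 — outside the quota interval.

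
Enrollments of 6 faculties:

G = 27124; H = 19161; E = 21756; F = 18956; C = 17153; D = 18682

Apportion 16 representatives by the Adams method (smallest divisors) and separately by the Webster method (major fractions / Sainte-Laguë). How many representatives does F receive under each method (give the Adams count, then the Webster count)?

Adams: G 3, H 3, E 3, F 3, C 2, D 2.
Webster: G 4, H 3, E 3, F 2, C 2, D 2.
F gets 3 under Adams and 2 under Webster.

3 and 2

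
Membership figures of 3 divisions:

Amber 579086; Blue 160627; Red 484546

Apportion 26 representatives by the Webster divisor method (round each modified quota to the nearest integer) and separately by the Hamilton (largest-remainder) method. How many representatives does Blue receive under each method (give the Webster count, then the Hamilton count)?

3 and 4

Webster: Amber 13, Blue 3, Red 10.
Hamilton: Amber 12, Blue 4, Red 10.
Blue gets 3 under Webster and 4 under Hamilton.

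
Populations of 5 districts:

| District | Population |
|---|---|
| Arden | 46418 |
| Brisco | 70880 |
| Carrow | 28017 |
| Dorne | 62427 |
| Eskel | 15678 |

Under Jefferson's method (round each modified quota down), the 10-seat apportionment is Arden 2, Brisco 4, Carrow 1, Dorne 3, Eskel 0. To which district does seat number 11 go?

Priority for the next seat is population ÷ (current seats + 1).
Priorities: Arden 15472.667, Brisco 14176.000, Carrow 14008.500, Dorne 15606.750, Eskel 15678.000.
Highest priority: Eskel.

Eskel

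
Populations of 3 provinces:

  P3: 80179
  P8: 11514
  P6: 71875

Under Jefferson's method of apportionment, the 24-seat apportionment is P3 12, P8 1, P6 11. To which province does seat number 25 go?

Priority for the next seat is population ÷ (current seats + 1).
Priorities: P3 6167.615, P8 5757.000, P6 5989.583.
Highest priority: P3.

P3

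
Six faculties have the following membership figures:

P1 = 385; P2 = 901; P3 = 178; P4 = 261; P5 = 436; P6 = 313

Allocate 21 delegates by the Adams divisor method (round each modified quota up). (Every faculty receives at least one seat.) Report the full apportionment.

P1 3; P2 7; P3 2; P4 2; P5 4; P6 3

Standard divisor 2474/21 ≈ 117.81; standard quotas: P1 3.268, P2 7.648, P3 1.511, P4 2.215, P5 3.701, P6 2.657.
Rounding up gives 4, 8, 2, 3, 4, 3 = 24 seats, so the divisor must be adjusted.
With modified divisor 140: modified quotas P1 2.750, P2 6.436, P3 1.271, P4 1.864, P5 3.114, P6 2.236.
Rounding up: P1 3, P2 7, P3 2, P4 2, P5 4, P6 3 (total 21).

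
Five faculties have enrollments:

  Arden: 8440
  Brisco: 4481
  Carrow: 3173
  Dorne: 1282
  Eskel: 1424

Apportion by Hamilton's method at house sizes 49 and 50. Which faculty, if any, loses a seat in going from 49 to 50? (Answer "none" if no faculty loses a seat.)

At 49 seats: Arden 22, Brisco 12, Carrow 8, Dorne 3, Eskel 4.
At 50 seats: Arden 23, Brisco 12, Carrow 8, Dorne 3, Eskel 4.
No faculty's allocation decreased.

none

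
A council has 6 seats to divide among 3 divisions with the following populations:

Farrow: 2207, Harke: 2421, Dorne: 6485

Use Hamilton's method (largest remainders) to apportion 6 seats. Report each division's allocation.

Farrow 1, Harke 1, Dorne 4

The standard divisor is 11113/6 ≈ 1852.167.
Standard quotas: Farrow 1.1916, Harke 1.3071, Dorne 3.5013.
Lower quotas: Farrow 1, Harke 1, Dorne 3 (sum 5, leaving 1 seat).
Remainders in descending order: Dorne 0.5013, Harke 0.3071, Farrow 0.1916.
Largest remainder: Dorne receives the extra seat.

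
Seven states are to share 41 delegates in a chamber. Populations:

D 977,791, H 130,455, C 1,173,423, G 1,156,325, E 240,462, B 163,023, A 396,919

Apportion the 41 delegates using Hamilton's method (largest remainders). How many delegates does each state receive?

D 10, H 1, C 11, G 11, E 2, B 2, A 4

Standard divisor: 4238398 ÷ 41 ≈ 103375.561.
Standard quotas: D 9.4586, H 1.2620, C 11.3511, G 11.1857, E 2.3261, B 1.5770, A 3.8396.
Lower quotas: D 9, H 1, C 11, G 11, E 2, B 1, A 3 (sum 38, leaving 3 seats).
Remainders in descending order: A 0.8396, B 0.5770, D 0.4586, C 0.3511, E 0.3261, H 0.2620, G 0.1857.
Largest remainders: A, B, D receive the extra seats.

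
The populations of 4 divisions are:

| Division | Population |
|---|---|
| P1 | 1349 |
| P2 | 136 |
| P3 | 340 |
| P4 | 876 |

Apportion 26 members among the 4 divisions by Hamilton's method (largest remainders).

Total 2701; standard divisor 2701/26 ≈ 103.885.
Standard quotas: P1 12.986, P2 1.309, P3 3.273, P4 8.432.
Lower quotas: P1 12, P2 1, P3 3, P4 8 (sum 24, leaving 2 seats).
Remainders in descending order: P1 0.986, P4 0.432, P2 0.309, P3 0.273.
Largest remainders: P1, P4 receive the extra seats.

P1=13, P2=1, P3=3, P4=9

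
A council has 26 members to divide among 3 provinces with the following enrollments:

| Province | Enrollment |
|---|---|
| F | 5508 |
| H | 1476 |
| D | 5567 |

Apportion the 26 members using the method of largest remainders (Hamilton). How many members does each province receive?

The standard divisor is 12551/26 ≈ 482.731.
Standard quotas: F 11.4101, H 3.0576, D 11.5323.
Lower quotas: F 11, H 3, D 11 (sum 25, leaving 1 seat).
Remainders in descending order: D 0.5323, F 0.4101, H 0.0576.
The surplus seat goes to D.

F=11, H=3, D=12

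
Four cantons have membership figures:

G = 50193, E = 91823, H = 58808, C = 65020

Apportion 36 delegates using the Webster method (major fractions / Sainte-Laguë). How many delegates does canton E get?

Standard divisor 265844/36 ≈ 7384.556; standard quotas: G 6.797, E 12.434, H 7.964, C 8.805.
Rounding to the nearest integer gives G 7, E 12, H 8, C 9 — total 36, matching the house size, so no adjustment is needed.
E receives 12.

12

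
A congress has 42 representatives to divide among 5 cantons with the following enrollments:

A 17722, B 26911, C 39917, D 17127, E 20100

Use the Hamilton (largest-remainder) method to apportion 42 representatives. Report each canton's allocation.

Standard divisor: 121777 ÷ 42 ≈ 2899.452.
Standard quotas: A 6.1122, B 9.2814, C 13.7671, D 5.9070, E 6.9323.
Lower quotas: A 6, B 9, C 13, D 5, E 6 (sum 39, leaving 3 seats).
Remainders in descending order: E 0.9323, D 0.9070, C 0.7671, B 0.2814, A 0.1122.
Largest remainders: E, D, C receive the extra seats.

A 6, B 9, C 14, D 6, E 7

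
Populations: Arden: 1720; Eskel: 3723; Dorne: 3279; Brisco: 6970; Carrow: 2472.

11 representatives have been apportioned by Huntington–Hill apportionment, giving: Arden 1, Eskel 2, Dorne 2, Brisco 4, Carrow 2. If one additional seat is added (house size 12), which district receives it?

Priority for the next seat is population ÷ (√(s·(s+1))).
Priorities: Arden 1216.224, Eskel 1519.908, Dorne 1338.646, Brisco 1558.539, Carrow 1009.190.
Highest priority: Brisco.

Brisco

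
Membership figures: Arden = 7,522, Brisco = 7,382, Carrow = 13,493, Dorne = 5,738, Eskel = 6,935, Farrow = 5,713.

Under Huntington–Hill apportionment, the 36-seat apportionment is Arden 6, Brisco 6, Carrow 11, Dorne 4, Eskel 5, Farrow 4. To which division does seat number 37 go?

Dorne

Priority for the next seat is population ÷ (√(s·(s+1))).
Priorities: Arden 1160.670, Brisco 1139.067, Carrow 1174.415, Dorne 1283.056, Eskel 1266.152, Farrow 1277.466.
Highest priority: Dorne.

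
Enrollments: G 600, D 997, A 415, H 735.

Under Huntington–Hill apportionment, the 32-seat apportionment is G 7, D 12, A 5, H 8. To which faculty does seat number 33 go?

Priority for the next seat is population ÷ (√(s·(s+1))).
Priorities: G 80.178, D 79.824, A 75.768, H 86.621.
Highest priority: H.

H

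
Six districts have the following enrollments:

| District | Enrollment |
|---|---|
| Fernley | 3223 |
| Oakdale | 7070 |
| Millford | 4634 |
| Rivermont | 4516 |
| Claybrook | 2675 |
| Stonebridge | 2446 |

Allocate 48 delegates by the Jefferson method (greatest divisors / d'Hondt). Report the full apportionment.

Fernley: 6; Oakdale: 14; Millford: 9; Rivermont: 9; Claybrook: 5; Stonebridge: 5

Standard divisor 24564/48 ≈ 511.75; standard quotas: Fernley 6.298, Oakdale 13.815, Millford 9.055, Rivermont 8.825, Claybrook 5.227, Stonebridge 4.780.
Rounding down gives 6, 13, 9, 8, 5, 4 = 45 seats, so the divisor must be adjusted.
With modified divisor 480: modified quotas Fernley 6.715, Oakdale 14.729, Millford 9.654, Rivermont 9.408, Claybrook 5.573, Stonebridge 5.096.
Rounding down: Fernley 6, Oakdale 14, Millford 9, Rivermont 9, Claybrook 5, Stonebridge 5 (total 48).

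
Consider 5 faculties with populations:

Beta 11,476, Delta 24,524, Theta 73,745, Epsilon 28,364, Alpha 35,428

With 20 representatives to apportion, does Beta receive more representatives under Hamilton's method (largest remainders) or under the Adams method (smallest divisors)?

Adams

Hamilton: Beta 1, Delta 3, Theta 9, Epsilon 3, Alpha 4.
Adams: Beta 2, Delta 3, Theta 8, Epsilon 3, Alpha 4.
Beta gets 1 under Hamilton and 2 under Adams.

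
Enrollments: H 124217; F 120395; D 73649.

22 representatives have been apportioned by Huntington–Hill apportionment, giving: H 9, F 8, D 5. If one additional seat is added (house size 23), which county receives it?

F

Priority for the next seat is population ÷ (√(s·(s+1))).
Priorities: H 13093.621, F 14188.687, D 13446.406.
Highest priority: F.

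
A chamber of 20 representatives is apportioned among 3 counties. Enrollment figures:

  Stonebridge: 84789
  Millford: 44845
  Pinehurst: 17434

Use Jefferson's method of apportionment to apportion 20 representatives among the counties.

Stonebridge=12; Millford=6; Pinehurst=2

Standard divisor 147068/20 ≈ 7353.4; standard quotas: Stonebridge 11.531, Millford 6.099, Pinehurst 2.371.
Rounding down gives 11, 6, 2 = 19 seats, so the divisor must be adjusted.
With modified divisor 6800: modified quotas Stonebridge 12.469, Millford 6.595, Pinehurst 2.564.
Rounding down: Stonebridge 12, Millford 6, Pinehurst 2 (total 20).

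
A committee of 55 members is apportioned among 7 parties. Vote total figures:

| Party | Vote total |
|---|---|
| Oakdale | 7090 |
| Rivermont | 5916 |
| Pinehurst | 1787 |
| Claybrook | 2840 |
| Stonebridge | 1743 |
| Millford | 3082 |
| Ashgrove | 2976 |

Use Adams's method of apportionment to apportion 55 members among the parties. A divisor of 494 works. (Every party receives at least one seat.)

Oakdale: 15; Rivermont: 12; Pinehurst: 4; Claybrook: 6; Stonebridge: 4; Millford: 7; Ashgrove: 7

With modified divisor 494: modified quotas Oakdale 14.352, Rivermont 11.976, Pinehurst 3.617, Claybrook 5.749, Stonebridge 3.528, Millford 6.239, Ashgrove 6.024.
Rounding up: Oakdale 15, Rivermont 12, Pinehurst 4, Claybrook 6, Stonebridge 4, Millford 7, Ashgrove 7 (total 55).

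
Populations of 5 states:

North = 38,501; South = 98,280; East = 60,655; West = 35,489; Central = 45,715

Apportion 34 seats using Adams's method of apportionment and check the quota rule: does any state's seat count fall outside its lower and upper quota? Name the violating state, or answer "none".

none

Standard quotas: North 4.698, South 11.992, East 7.401, West 4.330, Central 5.578.
Adams allocation: North 5, South 12, East 7, West 4, Central 6.
Every allocation lies between the lower and upper quota.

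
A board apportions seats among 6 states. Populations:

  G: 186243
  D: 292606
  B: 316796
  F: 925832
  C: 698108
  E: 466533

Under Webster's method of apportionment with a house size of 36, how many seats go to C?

9

Standard divisor 2886118/36 ≈ 80169.944; standard quotas: G 2.323, D 3.650, B 3.952, F 11.548, C 8.708, E 5.819.
Rounding to the nearest integer gives 2, 4, 4, 12, 9, 6 = 37 seats, so the divisor must be adjusted.
With modified divisor 81300: modified quotas G 2.291, D 3.599, B 3.897, F 11.388, C 8.587, E 5.738.
Rounding to the nearest integer: G 2, D 4, B 4, F 11, C 9, E 6 (total 36).
C receives 9.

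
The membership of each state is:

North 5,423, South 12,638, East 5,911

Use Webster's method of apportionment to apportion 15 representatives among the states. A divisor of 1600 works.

North 3, South 8, East 4

With modified divisor 1600: modified quotas North 3.389, South 7.899, East 3.694.
Rounding to the nearest integer: North 3, South 8, East 4 (total 15).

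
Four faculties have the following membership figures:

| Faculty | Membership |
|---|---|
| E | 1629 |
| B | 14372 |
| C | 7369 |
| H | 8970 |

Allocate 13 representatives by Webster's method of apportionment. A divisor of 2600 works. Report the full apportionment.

With modified divisor 2600: modified quotas E 0.627, B 5.528, C 2.834, H 3.450.
Rounding to the nearest integer: E 1, B 6, C 3, H 3 (total 13).

E: 1, B: 6, C: 3, H: 3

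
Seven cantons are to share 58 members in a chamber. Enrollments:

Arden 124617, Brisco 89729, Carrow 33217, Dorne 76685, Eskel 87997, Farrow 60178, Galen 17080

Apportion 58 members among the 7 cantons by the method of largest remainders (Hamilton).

Total 489503; standard divisor 489503/58 ≈ 8439.707.
Standard quotas: Arden 14.7656, Brisco 10.6318, Carrow 3.9358, Dorne 9.0862, Eskel 10.4265, Farrow 7.1303, Galen 2.0238.
Lower quotas: Arden 14, Brisco 10, Carrow 3, Dorne 9, Eskel 10, Farrow 7, Galen 2 (sum 55, leaving 3 seats).
Remainders in descending order: Carrow 0.9358, Arden 0.7656, Brisco 0.6318, Eskel 0.4265, Farrow 0.1303, Dorne 0.0862, Galen 0.0238.
The surplus seats go to Carrow, Arden, Brisco.

Arden=15; Brisco=11; Carrow=4; Dorne=9; Eskel=10; Farrow=7; Galen=2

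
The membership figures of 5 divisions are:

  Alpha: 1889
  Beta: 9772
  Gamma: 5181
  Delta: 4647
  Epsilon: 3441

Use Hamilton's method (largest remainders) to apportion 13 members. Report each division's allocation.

Total 24930; standard divisor 24930/13 ≈ 1917.692.
Standard quotas: Alpha 0.9850, Beta 5.0957, Gamma 2.7017, Delta 2.4232, Epsilon 1.7943.
Lower quotas: Alpha 0, Beta 5, Gamma 2, Delta 2, Epsilon 1 (sum 10, leaving 3 seats).
Remainders in descending order: Alpha 0.9850, Epsilon 0.7943, Gamma 0.7017, Delta 0.4232, Beta 0.0957.
Largest remainders: Alpha, Epsilon, Gamma receive the extra seats.

Alpha=1, Beta=5, Gamma=3, Delta=2, Epsilon=2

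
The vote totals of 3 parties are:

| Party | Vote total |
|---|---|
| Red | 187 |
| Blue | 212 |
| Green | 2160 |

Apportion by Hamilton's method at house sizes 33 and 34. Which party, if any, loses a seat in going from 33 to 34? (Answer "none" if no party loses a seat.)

At 33 seats: Red 2, Blue 3, Green 28.
At 34 seats: Red 2, Blue 3, Green 29.
No party's allocation decreased.

none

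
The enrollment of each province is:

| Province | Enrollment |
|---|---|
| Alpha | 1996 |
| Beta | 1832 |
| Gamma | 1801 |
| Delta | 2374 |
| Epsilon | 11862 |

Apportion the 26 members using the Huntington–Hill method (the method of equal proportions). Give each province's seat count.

With divisor 757: modified quotas Alpha 2.637, Beta 2.420, Gamma 2.379, Delta 3.136, Epsilon 15.670.
Geometric-mean thresholds: Alpha √(2·3)=2.449, Beta √(2·3)=2.449, Gamma √(2·3)=2.449, Delta √(3·4)=3.464, Epsilon √(15·16)=15.492.
Each quota rounded against its threshold gives Alpha 3, Beta 2, Gamma 2, Delta 3, Epsilon 16 (total 26).

Alpha: 3, Beta: 2, Gamma: 2, Delta: 3, Epsilon: 16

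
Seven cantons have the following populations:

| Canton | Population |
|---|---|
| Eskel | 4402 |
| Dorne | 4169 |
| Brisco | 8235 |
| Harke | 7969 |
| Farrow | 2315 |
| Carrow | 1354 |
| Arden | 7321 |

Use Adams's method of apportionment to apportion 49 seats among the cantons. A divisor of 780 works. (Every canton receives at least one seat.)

Eskel: 6, Dorne: 6, Brisco: 11, Harke: 11, Farrow: 3, Carrow: 2, Arden: 10

With modified divisor 780: modified quotas Eskel 5.644, Dorne 5.345, Brisco 10.558, Harke 10.217, Farrow 2.968, Carrow 1.736, Arden 9.386.
Rounding up: Eskel 6, Dorne 6, Brisco 11, Harke 11, Farrow 3, Carrow 2, Arden 10 (total 49).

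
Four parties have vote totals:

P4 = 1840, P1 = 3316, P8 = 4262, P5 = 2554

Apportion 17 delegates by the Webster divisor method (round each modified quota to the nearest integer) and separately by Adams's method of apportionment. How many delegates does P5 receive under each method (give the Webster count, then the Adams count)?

Webster: P4 3, P1 5, P8 6, P5 3.
Adams: P4 3, P1 4, P8 6, P5 4.
P5 gets 3 under Webster and 4 under Adams.

3 and 4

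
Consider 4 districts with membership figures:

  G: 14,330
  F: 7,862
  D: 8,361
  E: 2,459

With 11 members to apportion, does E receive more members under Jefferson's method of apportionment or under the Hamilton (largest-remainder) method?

Hamilton

Jefferson: G 5, F 3, D 3, E 0.
Hamilton: G 5, F 2, D 3, E 1.
E gets 0 under Jefferson and 1 under Hamilton.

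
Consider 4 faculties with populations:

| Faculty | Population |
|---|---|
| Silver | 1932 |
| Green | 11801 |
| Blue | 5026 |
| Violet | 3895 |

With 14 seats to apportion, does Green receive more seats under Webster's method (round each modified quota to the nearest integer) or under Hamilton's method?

Webster: Silver 1, Green 8, Blue 3, Violet 2.
Hamilton: Silver 1, Green 7, Blue 3, Violet 3.
Green gets 8 under Webster and 7 under Hamilton.

Webster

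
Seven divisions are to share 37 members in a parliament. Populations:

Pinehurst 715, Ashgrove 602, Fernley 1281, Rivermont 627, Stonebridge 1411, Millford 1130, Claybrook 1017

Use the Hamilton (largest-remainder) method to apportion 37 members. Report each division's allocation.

The standard divisor is 6783/37 ≈ 183.324.
Standard quotas: Pinehurst 3.900, Ashgrove 3.284, Fernley 6.988, Rivermont 3.420, Stonebridge 7.697, Millford 6.164, Claybrook 5.548.
Lower quotas: Pinehurst 3, Ashgrove 3, Fernley 6, Rivermont 3, Stonebridge 7, Millford 6, Claybrook 5 (sum 33, leaving 4 seats).
Remainders in descending order: Fernley 0.988, Pinehurst 0.900, Stonebridge 0.697, Claybrook 0.548, Rivermont 0.420, Ashgrove 0.284, Millford 0.164.
The surplus seats go to Fernley, Pinehurst, Stonebridge, Claybrook.

Pinehurst 4, Ashgrove 3, Fernley 7, Rivermont 3, Stonebridge 8, Millford 6, Claybrook 6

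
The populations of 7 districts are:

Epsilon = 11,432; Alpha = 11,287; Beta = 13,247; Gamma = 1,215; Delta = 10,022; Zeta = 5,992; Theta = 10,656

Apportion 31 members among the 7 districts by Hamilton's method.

Standard divisor: 63851 ÷ 31 ≈ 2059.71.
Standard quotas: Epsilon 5.5503, Alpha 5.4799, Beta 6.4315, Gamma 0.5899, Delta 4.8657, Zeta 2.9091, Theta 5.1735.
Lower quotas: Epsilon 5, Alpha 5, Beta 6, Gamma 0, Delta 4, Zeta 2, Theta 5 (sum 27, leaving 4 seats).
Remainders in descending order: Zeta 0.9091, Delta 0.8657, Gamma 0.5899, Epsilon 0.5503, Alpha 0.4799, Beta 0.4315, Theta 0.1735.
Largest remainders: Zeta, Delta, Gamma, Epsilon receive the extra seats.

Epsilon 6, Alpha 5, Beta 6, Gamma 1, Delta 5, Zeta 3, Theta 5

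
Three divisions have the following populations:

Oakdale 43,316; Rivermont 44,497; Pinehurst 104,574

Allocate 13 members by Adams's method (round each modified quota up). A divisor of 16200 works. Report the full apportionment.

With modified divisor 16200: modified quotas Oakdale 2.674, Rivermont 2.747, Pinehurst 6.455.
Rounding up: Oakdale 3, Rivermont 3, Pinehurst 7 (total 13).

Oakdale=3, Rivermont=3, Pinehurst=7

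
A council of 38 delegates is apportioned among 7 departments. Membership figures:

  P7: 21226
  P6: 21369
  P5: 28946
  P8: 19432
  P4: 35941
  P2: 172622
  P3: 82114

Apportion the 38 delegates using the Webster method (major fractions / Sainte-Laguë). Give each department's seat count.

P7: 2, P6: 2, P5: 3, P8: 2, P4: 4, P2: 17, P3: 8

Standard divisor 381650/38 ≈ 10043.421; standard quotas: P7 2.113, P6 2.128, P5 2.882, P8 1.935, P4 3.579, P2 17.188, P3 8.176.
Rounding to the nearest integer gives P7 2, P6 2, P5 3, P8 2, P4 4, P2 17, P3 8 — total 38, matching the house size, so no adjustment is needed.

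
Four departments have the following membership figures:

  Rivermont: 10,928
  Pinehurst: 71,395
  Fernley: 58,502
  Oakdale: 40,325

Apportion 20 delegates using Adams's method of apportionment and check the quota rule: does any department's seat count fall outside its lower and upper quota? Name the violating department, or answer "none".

Standard quotas: Rivermont 1.207, Pinehurst 7.882, Fernley 6.459, Oakdale 4.452.
Adams allocation: Rivermont 2, Pinehurst 8, Fernley 6, Oakdale 4.
Every allocation lies between the lower and upper quota.

none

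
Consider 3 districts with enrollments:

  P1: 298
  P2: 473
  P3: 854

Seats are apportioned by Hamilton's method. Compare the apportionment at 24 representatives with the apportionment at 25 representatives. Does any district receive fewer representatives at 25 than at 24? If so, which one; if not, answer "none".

At 24 seats: P1 4, P2 7, P3 13.
At 25 seats: P1 5, P2 7, P3 13.
No district's allocation decreased.

none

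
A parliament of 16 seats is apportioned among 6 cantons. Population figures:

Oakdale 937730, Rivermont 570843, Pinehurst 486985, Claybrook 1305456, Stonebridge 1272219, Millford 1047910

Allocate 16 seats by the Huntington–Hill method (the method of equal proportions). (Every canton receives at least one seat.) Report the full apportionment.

With divisor 372055: modified quotas Oakdale 2.520, Rivermont 1.534, Pinehurst 1.309, Claybrook 3.509, Stonebridge 3.419, Millford 2.817.
Geometric-mean thresholds: Oakdale √(2·3)=2.449, Rivermont √(1·2)=1.414, Pinehurst √(1·2)=1.414, Claybrook √(3·4)=3.464, Stonebridge √(3·4)=3.464, Millford √(2·3)=2.449.
Each quota rounded against its threshold gives Oakdale 3, Rivermont 2, Pinehurst 1, Claybrook 4, Stonebridge 3, Millford 3 (total 16).

Oakdale 3, Rivermont 2, Pinehurst 1, Claybrook 4, Stonebridge 3, Millford 3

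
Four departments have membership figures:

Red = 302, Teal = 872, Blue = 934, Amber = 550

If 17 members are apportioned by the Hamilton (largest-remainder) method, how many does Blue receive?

Standard divisor: 2658 ÷ 17 ≈ 156.353.
Standard quotas: Red 1.932, Teal 5.577, Blue 5.974, Amber 3.518.
Lower quotas: Red 1, Teal 5, Blue 5, Amber 3 (sum 14, leaving 3 seats).
Remainders in descending order: Blue 0.974, Red 0.932, Teal 0.577, Amber 0.518.
Largest remainders: Blue, Red, Teal receive the extra seats.
Blue receives 6.

6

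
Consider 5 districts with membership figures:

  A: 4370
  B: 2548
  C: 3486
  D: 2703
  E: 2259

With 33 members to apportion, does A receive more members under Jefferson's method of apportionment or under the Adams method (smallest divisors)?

Jefferson

Jefferson: A 10, B 5, C 7, D 6, E 5.
Adams: A 9, B 6, C 7, D 6, E 5.
A gets 10 under Jefferson and 9 under Adams.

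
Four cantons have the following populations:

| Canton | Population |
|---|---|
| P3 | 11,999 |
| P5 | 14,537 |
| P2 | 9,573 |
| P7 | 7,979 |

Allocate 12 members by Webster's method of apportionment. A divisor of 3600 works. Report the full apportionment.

P3: 3, P5: 4, P2: 3, P7: 2

With modified divisor 3600: modified quotas P3 3.333, P5 4.038, P2 2.659, P7 2.216.
Rounding to the nearest integer: P3 3, P5 4, P2 3, P7 2 (total 12).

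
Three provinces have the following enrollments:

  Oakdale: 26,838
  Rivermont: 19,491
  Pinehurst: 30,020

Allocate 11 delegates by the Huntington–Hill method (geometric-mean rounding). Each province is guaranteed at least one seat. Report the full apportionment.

Oakdale 4; Rivermont 3; Pinehurst 4

With divisor 7230: modified quotas Oakdale 3.712, Rivermont 2.696, Pinehurst 4.152.
Geometric-mean thresholds: Oakdale √(3·4)=3.464, Rivermont √(2·3)=2.449, Pinehurst √(4·5)=4.472.
Each quota rounded against its threshold gives Oakdale 4, Rivermont 3, Pinehurst 4 (total 11).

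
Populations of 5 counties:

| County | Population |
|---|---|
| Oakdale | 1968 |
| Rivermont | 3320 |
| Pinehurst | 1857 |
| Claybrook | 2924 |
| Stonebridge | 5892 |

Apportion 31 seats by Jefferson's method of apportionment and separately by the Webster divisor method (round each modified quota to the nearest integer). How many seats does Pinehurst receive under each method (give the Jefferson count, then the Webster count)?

3 and 4

Jefferson: Oakdale 4, Rivermont 6, Pinehurst 3, Claybrook 6, Stonebridge 12.
Webster: Oakdale 4, Rivermont 6, Pinehurst 4, Claybrook 6, Stonebridge 11.
Pinehurst gets 3 under Jefferson and 4 under Webster.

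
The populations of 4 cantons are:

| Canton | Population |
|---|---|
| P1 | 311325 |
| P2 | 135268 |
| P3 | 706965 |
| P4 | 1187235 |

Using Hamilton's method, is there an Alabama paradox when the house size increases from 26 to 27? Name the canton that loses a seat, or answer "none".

At 26 seats: P1 3, P2 2, P3 8, P4 13.
At 27 seats: P1 4, P2 1, P3 8, P4 14.
P2 drops from 2 to 1.

P2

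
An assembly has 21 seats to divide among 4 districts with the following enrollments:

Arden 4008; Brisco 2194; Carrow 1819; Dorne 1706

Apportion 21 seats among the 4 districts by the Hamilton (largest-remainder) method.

The standard divisor is 9727/21 ≈ 463.19.
Standard quotas: Arden 8.653, Brisco 4.737, Carrow 3.927, Dorne 3.683.
Lower quotas: Arden 8, Brisco 4, Carrow 3, Dorne 3 (sum 18, leaving 3 seats).
Remainders in descending order: Carrow 0.927, Brisco 0.737, Dorne 0.683, Arden 0.653.
Largest remainders: Carrow, Brisco, Dorne receive the extra seats.

Arden=8; Brisco=5; Carrow=4; Dorne=4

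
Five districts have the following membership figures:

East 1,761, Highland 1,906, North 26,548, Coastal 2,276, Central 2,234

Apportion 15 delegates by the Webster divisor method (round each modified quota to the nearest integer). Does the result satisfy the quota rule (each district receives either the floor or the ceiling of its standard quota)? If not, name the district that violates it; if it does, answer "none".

Standard quotas: East 0.761, Highland 0.823, North 11.468, Coastal 0.983, Central 0.965.
Webster allocation: East 1, Highland 1, North 11, Coastal 1, Central 1.
Every allocation lies between the lower and upper quota.

none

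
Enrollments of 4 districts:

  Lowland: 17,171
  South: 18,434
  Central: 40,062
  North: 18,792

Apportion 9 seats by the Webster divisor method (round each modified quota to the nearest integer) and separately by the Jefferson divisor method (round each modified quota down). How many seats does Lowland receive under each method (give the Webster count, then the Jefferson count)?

2 and 1

Webster: Lowland 2, South 2, Central 3, North 2.
Jefferson: Lowland 1, South 2, Central 4, North 2.
Lowland gets 2 under Webster and 1 under Jefferson.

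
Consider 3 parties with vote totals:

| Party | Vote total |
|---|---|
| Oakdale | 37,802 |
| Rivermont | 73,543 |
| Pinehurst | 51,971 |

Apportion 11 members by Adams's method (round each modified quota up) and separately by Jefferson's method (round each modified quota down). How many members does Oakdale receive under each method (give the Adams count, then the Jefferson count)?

Adams: Oakdale 3, Rivermont 5, Pinehurst 3.
Jefferson: Oakdale 2, Rivermont 5, Pinehurst 4.
Oakdale gets 3 under Adams and 2 under Jefferson.

3 and 2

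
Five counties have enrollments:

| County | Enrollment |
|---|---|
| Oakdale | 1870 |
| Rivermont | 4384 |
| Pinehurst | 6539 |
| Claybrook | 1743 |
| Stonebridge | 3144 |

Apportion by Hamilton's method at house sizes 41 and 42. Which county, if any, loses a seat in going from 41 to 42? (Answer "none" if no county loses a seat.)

Oakdale

At 41 seats: Oakdale 5, Rivermont 10, Pinehurst 15, Claybrook 4, Stonebridge 7.
At 42 seats: Oakdale 4, Rivermont 10, Pinehurst 16, Claybrook 4, Stonebridge 8.
Oakdale drops from 5 to 4.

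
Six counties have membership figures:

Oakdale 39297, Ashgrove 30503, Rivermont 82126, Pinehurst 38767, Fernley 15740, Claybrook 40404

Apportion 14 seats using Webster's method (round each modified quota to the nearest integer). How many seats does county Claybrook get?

Standard divisor 246837/14 ≈ 17631.214; standard quotas: Oakdale 2.229, Ashgrove 1.730, Rivermont 4.658, Pinehurst 2.199, Fernley 0.893, Claybrook 2.292.
Rounding to the nearest integer gives Oakdale 2, Ashgrove 2, Rivermont 5, Pinehurst 2, Fernley 1, Claybrook 2 — total 14, matching the house size, so no adjustment is needed.
Claybrook receives 2.

2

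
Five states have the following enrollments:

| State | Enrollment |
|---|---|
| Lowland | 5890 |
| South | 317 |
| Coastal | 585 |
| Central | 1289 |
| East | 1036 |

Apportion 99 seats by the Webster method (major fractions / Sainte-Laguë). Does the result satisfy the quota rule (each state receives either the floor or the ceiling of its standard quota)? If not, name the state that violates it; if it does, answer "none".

Standard quotas: Lowland 63.959, South 3.442, Coastal 6.352, Central 13.997, East 11.250.
Webster allocation: Lowland 65, South 3, Coastal 6, Central 14, East 11.
Lowland has quota 63.959 (lower 63, upper 64) but receives 65 — outside the quota interval.

Lowland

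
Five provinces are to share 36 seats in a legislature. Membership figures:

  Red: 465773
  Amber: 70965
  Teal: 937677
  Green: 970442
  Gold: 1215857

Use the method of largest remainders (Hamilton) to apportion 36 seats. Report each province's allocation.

Red 5; Amber 1; Teal 9; Green 9; Gold 12

Standard divisor: 3660714 ÷ 36 ≈ 101686.5.
Standard quotas: Red 4.5805, Amber 0.6979, Teal 9.2213, Green 9.5435, Gold 11.9569.
Lower quotas: Red 4, Amber 0, Teal 9, Green 9, Gold 11 (sum 33, leaving 3 seats).
Remainders in descending order: Gold 0.9569, Amber 0.6979, Red 0.5805, Green 0.5435, Teal 0.2213.
The surplus seats go to Gold, Amber, Red.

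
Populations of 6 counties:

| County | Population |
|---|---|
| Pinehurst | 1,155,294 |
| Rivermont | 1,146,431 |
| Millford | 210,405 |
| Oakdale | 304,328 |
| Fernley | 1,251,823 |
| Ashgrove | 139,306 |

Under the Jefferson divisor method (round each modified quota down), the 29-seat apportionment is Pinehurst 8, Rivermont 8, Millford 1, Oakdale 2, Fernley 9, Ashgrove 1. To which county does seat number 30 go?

Priority for the next seat is population ÷ (current seats + 1).
Priorities: Pinehurst 128366.000, Rivermont 127381.222, Millford 105202.500, Oakdale 101442.667, Fernley 125182.300, Ashgrove 69653.000.
Highest priority: Pinehurst.

Pinehurst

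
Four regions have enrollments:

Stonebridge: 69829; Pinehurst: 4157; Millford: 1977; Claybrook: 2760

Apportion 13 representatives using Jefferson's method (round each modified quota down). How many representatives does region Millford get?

Standard divisor 78723/13 ≈ 6055.615; standard quotas: Stonebridge 11.531, Pinehurst 0.686, Millford 0.326, Claybrook 0.456.
Rounding down gives 11, 0, 0, 0 = 11 seats, so the divisor must be adjusted.
With modified divisor 5200: modified quotas Stonebridge 13.429, Pinehurst 0.799, Millford 0.380, Claybrook 0.531.
Rounding down: Stonebridge 13, Pinehurst 0, Millford 0, Claybrook 0 (total 13).
Millford receives 0.

0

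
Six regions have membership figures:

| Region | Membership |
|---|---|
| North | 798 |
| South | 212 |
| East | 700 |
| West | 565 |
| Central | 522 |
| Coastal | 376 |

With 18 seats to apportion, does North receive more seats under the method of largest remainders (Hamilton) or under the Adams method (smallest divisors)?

Hamilton: North 5, South 1, East 4, West 3, Central 3, Coastal 2.
Adams: North 4, South 2, East 4, West 3, Central 3, Coastal 2.
North gets 5 under Hamilton and 4 under Adams.

Hamilton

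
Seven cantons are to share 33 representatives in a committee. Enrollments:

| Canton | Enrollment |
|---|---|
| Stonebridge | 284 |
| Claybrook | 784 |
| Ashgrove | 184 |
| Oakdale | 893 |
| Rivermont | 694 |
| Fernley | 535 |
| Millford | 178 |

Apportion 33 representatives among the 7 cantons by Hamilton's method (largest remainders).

Stonebridge 3, Claybrook 7, Ashgrove 2, Oakdale 8, Rivermont 6, Fernley 5, Millford 2

Total 3552; standard divisor 3552/33 ≈ 107.636.
Standard quotas: Stonebridge 2.639, Claybrook 7.284, Ashgrove 1.709, Oakdale 8.296, Rivermont 6.448, Fernley 4.970, Millford 1.654.
Lower quotas: Stonebridge 2, Claybrook 7, Ashgrove 1, Oakdale 8, Rivermont 6, Fernley 4, Millford 1 (sum 29, leaving 4 seats).
Remainders in descending order: Fernley 0.970, Ashgrove 0.709, Millford 0.654, Stonebridge 0.639, Rivermont 0.448, Oakdale 0.296, Claybrook 0.284.
Largest remainders: Fernley, Ashgrove, Millford, Stonebridge receive the extra seats.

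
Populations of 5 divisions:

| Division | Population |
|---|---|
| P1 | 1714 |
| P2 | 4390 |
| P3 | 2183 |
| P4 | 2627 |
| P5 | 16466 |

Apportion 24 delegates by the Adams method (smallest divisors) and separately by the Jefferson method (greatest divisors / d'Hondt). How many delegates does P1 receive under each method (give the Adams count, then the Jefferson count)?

Adams: P1 2, P2 4, P3 2, P4 3, P5 13.
Jefferson: P1 1, P2 4, P3 2, P4 2, P5 15.
P1 gets 2 under Adams and 1 under Jefferson.

2 and 1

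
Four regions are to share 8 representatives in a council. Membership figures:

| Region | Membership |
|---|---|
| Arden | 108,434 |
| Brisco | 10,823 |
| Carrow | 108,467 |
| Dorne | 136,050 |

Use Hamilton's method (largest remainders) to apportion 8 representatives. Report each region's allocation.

The standard divisor is 363774/8 ≈ 45471.75.
Standard quotas: Arden 2.3846, Brisco 0.2380, Carrow 2.3854, Dorne 2.9920.
Lower quotas: Arden 2, Brisco 0, Carrow 2, Dorne 2 (sum 6, leaving 2 seats).
Remainders in descending order: Dorne 0.9920, Carrow 0.3854, Arden 0.3846, Brisco 0.2380.
Largest remainders: Dorne, Carrow receive the extra seats.

Arden 2; Brisco 0; Carrow 3; Dorne 3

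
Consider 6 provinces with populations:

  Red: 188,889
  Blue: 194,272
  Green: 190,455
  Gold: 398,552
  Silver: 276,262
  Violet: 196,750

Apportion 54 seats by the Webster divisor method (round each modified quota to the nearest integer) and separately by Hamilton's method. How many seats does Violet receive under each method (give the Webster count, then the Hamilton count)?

7 and 8

Webster: Red 7, Blue 7, Green 7, Gold 15, Silver 11, Violet 7.
Hamilton: Red 7, Blue 7, Green 7, Gold 15, Silver 10, Violet 8.
Violet gets 7 under Webster and 8 under Hamilton.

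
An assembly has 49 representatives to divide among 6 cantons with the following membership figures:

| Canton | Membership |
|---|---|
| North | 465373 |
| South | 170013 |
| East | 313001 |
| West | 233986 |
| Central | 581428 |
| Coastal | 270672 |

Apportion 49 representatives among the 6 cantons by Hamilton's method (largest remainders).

North 11, South 4, East 8, West 6, Central 14, Coastal 6

Total 2034473; standard divisor 2034473/49 ≈ 41519.857.
Standard quotas: North 11.2084, South 4.0947, East 7.5386, West 5.6355, Central 14.0036, Coastal 6.5191.
Lower quotas: North 11, South 4, East 7, West 5, Central 14, Coastal 6 (sum 47, leaving 2 seats).
Remainders in descending order: West 0.6355, East 0.5386, Coastal 0.5191, North 0.2084, South 0.0947, Central 0.0036.
The surplus seats go to West, East.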